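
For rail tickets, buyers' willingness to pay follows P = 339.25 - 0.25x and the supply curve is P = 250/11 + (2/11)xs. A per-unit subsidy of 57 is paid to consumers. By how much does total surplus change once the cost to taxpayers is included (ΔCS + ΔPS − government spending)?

Net change in total surplus = -3762

Pre-subsidy: 339.25 - 0.25x = 250/11 + (2/11)x gives x* = 733 and P* = 156.
With the rebate, buyers effectively pay Pb = Ps − 57, where Ps is the price sellers receive.
On the curves, Pb = 339.25 - 0.25x and Ps = 250/11 + (2/11)x; the wedge Ps − Pb = 57 gives 250/11 + (2/11)x − (339.25 - 0.25x) = 57, so x' = 865.
Then Pb = 339.25 − 0.25·865 = 123 and Ps = 250/11 + (2/11)·865 = 180.
ΔCS = ½(733 + 865)(156 − 123) = 26367; ΔPS = ½(733 + 865)(180 − 156) = 19176.
Government spending = 57 × 865 = 49305.
Net change = 26367 + 19176 − 49305 = -3762. The loss equals the DWL triangle ½·57·132.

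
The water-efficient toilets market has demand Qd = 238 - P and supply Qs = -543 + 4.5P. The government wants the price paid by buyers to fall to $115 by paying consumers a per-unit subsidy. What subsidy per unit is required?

Required subsidy s = $33 per unit

At a buyer price of 115, quantity demanded is 238 − 1·115 = 123.
Sellers supply 123 only when they receive Ps with -543 + 4.5·Ps = 123, i.e. Ps = 148.
s = Ps − Pb = 148 − 115 = 33.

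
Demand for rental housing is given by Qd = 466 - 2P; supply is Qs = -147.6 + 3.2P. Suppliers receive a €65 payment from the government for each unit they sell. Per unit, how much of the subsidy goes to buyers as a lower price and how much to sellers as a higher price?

Buyers gain €40 per unit; sellers gain €25 per unit

Pre-subsidy: 466 - 2P = -147.6 + 3.2P gives P* = 118, Q* = 230.
With the subsidy, sellers receive Ps = Pb + 65 for each unit, where Pb is the price buyers pay.
Supply in terms of Pb becomes Qs = -147.6 + 3.2(Pb + 65) = 60.4 + 3.2Pb. Setting this equal to demand: 466 - 2Pb = 60.4 + 3.2Pb, so Pb = 78.
Sellers receive Ps = 78 + 65 = 143; Q' = 466 − 2·78 = 310.
Buyers' price falls by P* − Pb = 118 − 78 = 40; sellers' price rises by Ps − P* = 143 − 118 = 25.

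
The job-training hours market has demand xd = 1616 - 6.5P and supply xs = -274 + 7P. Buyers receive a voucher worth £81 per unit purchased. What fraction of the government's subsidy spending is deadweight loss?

DWL / government spending = 273/1958

Pre-subsidy: 1616 - 6.5P = -274 + 7P gives P* = 140, x* = 706.
With the rebate, buyers effectively pay Pb = Ps − 81, where Ps is the price sellers receive.
Demand in terms of Ps becomes xd = 1616 − 6.5(Ps − 81) = 2142.5 - 6.5Ps. Setting this equal to supply: 2142.5 - 6.5Ps = -274 + 7Ps, so Ps = 179.
Buyers pay Pb = 179 − 81 = 98; x' = -274 + 7·179 = 979.
ΔCS = ½(706 + 979)(140 − 98) = 35385; ΔPS = ½(706 + 979)(179 − 140) = 32857.5.
Government spending = 81 × 979 = 79299.
DWL = ½ × 81 × (979 − 706) = 11056.5; fraction = 11056.5 / 79299 = 273/1958.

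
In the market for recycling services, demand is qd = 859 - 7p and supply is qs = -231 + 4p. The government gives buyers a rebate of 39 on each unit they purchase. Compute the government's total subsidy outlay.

Pre-subsidy: 859 - 7p = -231 + 4p gives p* = 1090/11, q* = 1819/11.
With the rebate, buyers effectively pay pb = ps − 39, where ps is the price sellers receive.
Demand in terms of ps becomes qd = 859 − 7(ps − 39) = 1132 - 7ps. Setting this equal to supply: 1132 - 7ps = -231 + 4ps, so ps = 1363/11.
Buyers pay pb = 1363/11 − 39 = 934/11; q' = -231 + 4·(1363/11) = 2911/11.
Government outlay = subsidy × quantity = 39 × 2911/11 = 113529/11.

Government cost = 113529/11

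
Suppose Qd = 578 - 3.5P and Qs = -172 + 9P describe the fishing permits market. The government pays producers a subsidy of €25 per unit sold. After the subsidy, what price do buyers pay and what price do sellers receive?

Pre-subsidy: 578 - 3.5P = -172 + 9P gives P* = 60, Q* = 368.
With the subsidy, sellers receive Ps = Pb + 25 for each unit, where Pb is the price buyers pay.
Supply in terms of Pb becomes Qs = -172 + 9(Pb + 25) = 53 + 9Pb. Setting this equal to demand: 578 - 3.5Pb = 53 + 9Pb, so Pb = 42.
Sellers receive Ps = 42 + 25 = 67; Q' = 578 − 3.5·42 = 431.

Buyers pay €42; sellers receive €67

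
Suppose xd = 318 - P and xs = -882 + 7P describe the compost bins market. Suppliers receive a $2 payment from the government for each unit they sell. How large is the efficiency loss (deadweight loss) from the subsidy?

Pre-subsidy: 318 - P = -882 + 7P gives P* = 150, x* = 168.
With the subsidy, sellers receive Ps = Pb + 2 for each unit, where Pb is the price buyers pay.
Supply in terms of Pb becomes xs = -882 + 7(Pb + 2) = -868 + 7Pb. Setting this equal to demand: 318 - Pb = -868 + 7Pb, so Pb = 148.25.
Sellers receive Ps = 148.25 + 2 = 150.25; x' = 318 − 1·148.25 = 169.75.
The subsidy expands output by 169.75 − 168 = 1.75 past the efficient level; on those units the gap between marginal cost and willingness to pay runs from 0 up to 2.
DWL = ½ × 2 × 1.75 = 1.75.

Deadweight loss = $1.75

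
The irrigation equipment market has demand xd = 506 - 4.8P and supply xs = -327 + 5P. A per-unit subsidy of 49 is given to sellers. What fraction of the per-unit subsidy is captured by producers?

Pre-subsidy: 506 - 4.8P = -327 + 5P gives P* = 85, x* = 98.
With the subsidy, sellers receive Ps = Pb + 49 for each unit, where Pb is the price buyers pay.
Supply in terms of Pb becomes xs = -327 + 5(Pb + 49) = -82 + 5Pb. Setting this equal to demand: 506 - 4.8Pb = -82 + 5Pb, so Pb = 60.
Sellers receive Ps = 60 + 49 = 109; x' = 506 − 4.8·60 = 218.
Buyers' price falls by P* − Pb = 85 − 60 = 25; sellers' price rises by Ps − P* = 109 − 85 = 24.
So producers capture 24/49 = 24/49 of each unit of subsidy.

Producer share = 24/49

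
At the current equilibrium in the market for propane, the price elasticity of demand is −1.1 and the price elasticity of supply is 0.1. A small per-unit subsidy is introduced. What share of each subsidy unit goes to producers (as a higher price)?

For a small subsidy around the equilibrium, the benefit split depends on the relative slopes, which at a point are proportional to the elasticities.
Buyer share = εs/(εs + |εd|) = 0.1/(0.1 + 1.1) = 1/12; seller share = |εd|/(εs + |εd|) = 11/12.
So producers capture 11/12 of the subsidy.

Producer share = 11/12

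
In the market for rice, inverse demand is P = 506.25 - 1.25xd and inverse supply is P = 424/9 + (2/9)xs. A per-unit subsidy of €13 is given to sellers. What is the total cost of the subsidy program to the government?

Pre-subsidy: 506.25 - 1.25x = 424/9 + (2/9)x gives x* = 16529/53 and P* = 6170/53.
With the subsidy, sellers receive Ps = Pb + 13 for each unit, where Pb is the price buyers pay.
On the curves, Pb = 506.25 - 1.25x and Ps = 424/9 + (2/9)x; the wedge Ps − Pb = 13 gives 424/9 + (2/9)x − (506.25 - 1.25x) = 13, so x' = 16997/53.
Then Pb = 506.25 − 1.25·(16997/53) = 5585/53 and Ps = 424/9 + (2/9)·(16997/53) = 6274/53.
Government outlay = subsidy × quantity = 13 × 16997/53 = 220961/53.

Government cost = 220961/53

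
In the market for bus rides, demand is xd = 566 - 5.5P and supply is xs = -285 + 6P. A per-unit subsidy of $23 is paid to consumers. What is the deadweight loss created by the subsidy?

Pre-subsidy: 566 - 5.5P = -285 + 6P gives P* = 74, x* = 159.
With the rebate, buyers effectively pay Pb = Ps − 23, where Ps is the price sellers receive.
Demand in terms of Ps becomes xd = 566 − 5.5(Ps − 23) = 692.5 - 5.5Ps. Setting this equal to supply: 692.5 - 5.5Ps = -285 + 6Ps, so Ps = 85.
Buyers pay Pb = 85 − 23 = 62; x' = -285 + 6·85 = 225.
The subsidy expands output by 225 − 159 = 66 past the efficient level; on those units the gap between marginal cost and willingness to pay runs from 0 up to 23.
DWL = ½ × 23 × 66 = 759.

Deadweight loss = $759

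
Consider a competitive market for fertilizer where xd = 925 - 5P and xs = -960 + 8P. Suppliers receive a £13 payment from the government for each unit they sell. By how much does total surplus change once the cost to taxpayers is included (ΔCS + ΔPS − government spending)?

Net change in total surplus = -£260

Pre-subsidy: 925 - 5P = -960 + 8P gives P* = 145, x* = 200.
With the subsidy, sellers receive Ps = Pb + 13 for each unit, where Pb is the price buyers pay.
Supply in terms of Pb becomes xs = -960 + 8(Pb + 13) = -856 + 8Pb. Setting this equal to demand: 925 - 5Pb = -856 + 8Pb, so Pb = 137.
Sellers receive Ps = 137 + 13 = 150; x' = 925 − 5·137 = 240.
ΔCS = ½(200 + 240)(145 − 137) = 1760; ΔPS = ½(200 + 240)(150 − 145) = 1100.
Government spending = 13 × 240 = 3120.
Net change = 1760 + 1100 − 3120 = -260. The loss equals the DWL triangle ½·13·40.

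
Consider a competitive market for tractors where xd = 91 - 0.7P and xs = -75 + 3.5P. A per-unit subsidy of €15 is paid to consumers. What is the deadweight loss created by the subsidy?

Deadweight loss = €65.625

Pre-subsidy: 91 - 0.7P = -75 + 3.5P gives P* = 830/21, x* = 190/3.
With the rebate, buyers effectively pay Pb = Ps − 15, where Ps is the price sellers receive.
Demand in terms of Ps becomes xd = 91 − 0.7(Ps − 15) = 101.5 - 0.7Ps. Setting this equal to supply: 101.5 - 0.7Ps = -75 + 3.5Ps, so Ps = 1765/42.
Buyers pay Pb = 1765/42 − 15 = 1135/42; x' = -75 + 3.5·(1765/42) = 865/12.
The subsidy expands output by 865/12 − 190/3 = 8.75 past the efficient level; on those units the gap between marginal cost and willingness to pay runs from 0 up to 15.
DWL = ½ × 15 × 8.75 = 65.625.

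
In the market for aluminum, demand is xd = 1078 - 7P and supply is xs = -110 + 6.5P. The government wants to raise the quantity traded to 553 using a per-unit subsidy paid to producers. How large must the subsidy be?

Required subsidy s = 27 per unit

At x = 553, invert demand for the buyer price: Pb = (1078 − 553)/7 = 75; invert supply for the seller price: Ps = (553 − (-110))/6.5 = 102.
The subsidy must fill the gap: s = Ps − Pb = 102 − 75 = 27.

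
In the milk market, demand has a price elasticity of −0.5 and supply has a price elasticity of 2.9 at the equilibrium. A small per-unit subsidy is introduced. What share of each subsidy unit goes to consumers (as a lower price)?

Consumer share = 29/34

For a small subsidy around the equilibrium, the benefit split depends on the relative slopes, which at a point are proportional to the elasticities.
Buyer share = εs/(εs + |εd|) = 2.9/(2.9 + 0.5) = 29/34; seller share = |εd|/(εs + |εd|) = 5/34.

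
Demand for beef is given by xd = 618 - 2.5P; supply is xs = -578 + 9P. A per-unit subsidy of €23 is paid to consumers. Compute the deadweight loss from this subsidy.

Deadweight loss = €517.5

Pre-subsidy: 618 - 2.5P = -578 + 9P gives P* = 104, x* = 358.
With the rebate, buyers effectively pay Pb = Ps − 23, where Ps is the price sellers receive.
Demand in terms of Ps becomes xd = 618 − 2.5(Ps − 23) = 675.5 - 2.5Ps. Setting this equal to supply: 675.5 - 2.5Ps = -578 + 9Ps, so Ps = 109.
Buyers pay Pb = 109 − 23 = 86; x' = -578 + 9·109 = 403.
The subsidy expands output by 403 − 358 = 45 past the efficient level; on those units the gap between marginal cost and willingness to pay runs from 0 up to 23.
DWL = ½ × 23 × 45 = 517.5.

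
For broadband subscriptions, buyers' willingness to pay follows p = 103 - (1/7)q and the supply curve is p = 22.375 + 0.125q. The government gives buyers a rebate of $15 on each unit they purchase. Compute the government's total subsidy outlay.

Government cost = $5355

Pre-subsidy: 103 - (1/7)q = 22.375 + 0.125q gives q* = 301 and p* = 60.
With the rebate, buyers effectively pay pb = ps − 15, where ps is the price sellers receive.
On the curves, pb = 103 - (1/7)q and ps = 22.375 + 0.125q; the wedge ps − pb = 15 gives 22.375 + 0.125q − (103 - (1/7)q) = 15, so q' = 357.
Then pb = 103 − (1/7)·357 = 52 and ps = 22.375 + 0.125·357 = 67.
Government outlay = subsidy × quantity = 15 × 357 = 5355.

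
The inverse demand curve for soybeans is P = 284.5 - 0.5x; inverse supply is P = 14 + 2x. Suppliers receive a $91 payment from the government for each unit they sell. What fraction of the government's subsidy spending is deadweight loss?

Pre-subsidy: 284.5 - 0.5x = 14 + 2x gives x* = 108.2 and P* = 230.4.
With the subsidy, sellers receive Ps = Pb + 91 for each unit, where Pb is the price buyers pay.
On the curves, Pb = 284.5 - 0.5x and Ps = 14 + 2x; the wedge Ps − Pb = 91 gives 14 + 2x − (284.5 - 0.5x) = 91, so x' = 144.6.
Then Pb = 284.5 − 0.5·144.6 = 212.2 and Ps = 14 + 2·144.6 = 303.2.
ΔCS = ½(108.2 + 144.6)(230.4 − 212.2) = 2300.48; ΔPS = ½(108.2 + 144.6)(303.2 − 230.4) = 9201.92.
Government spending = 91 × 144.6 = 13158.6.
DWL = ½ × 91 × (144.6 − 108.2) = 1656.2; fraction = 1656.2 / 13158.6 = 91/723.

DWL / government spending = 91/723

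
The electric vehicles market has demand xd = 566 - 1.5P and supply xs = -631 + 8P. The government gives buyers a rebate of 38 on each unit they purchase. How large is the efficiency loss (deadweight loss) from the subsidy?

Deadweight loss = 912

Pre-subsidy: 566 - 1.5P = -631 + 8P gives P* = 126, x* = 377.
With the rebate, buyers effectively pay Pb = Ps − 38, where Ps is the price sellers receive.
Demand in terms of Ps becomes xd = 566 − 1.5(Ps − 38) = 623 - 1.5Ps. Setting this equal to supply: 623 - 1.5Ps = -631 + 8Ps, so Ps = 132.
Buyers pay Pb = 132 − 38 = 94; x' = -631 + 8·132 = 425.
The subsidy expands output by 425 − 377 = 48 past the efficient level; on those units the gap between marginal cost and willingness to pay runs from 0 up to 38.
DWL = ½ × 38 × 48 = 912.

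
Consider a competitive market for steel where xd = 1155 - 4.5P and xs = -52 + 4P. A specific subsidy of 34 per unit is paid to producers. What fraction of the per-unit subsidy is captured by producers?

Producer share = 9/17

Pre-subsidy: 1155 - 4.5P = -52 + 4P gives P* = 142, x* = 516.
With the subsidy, sellers receive Ps = Pb + 34 for each unit, where Pb is the price buyers pay.
Supply in terms of Pb becomes xs = -52 + 4(Pb + 34) = 84 + 4Pb. Setting this equal to demand: 1155 - 4.5Pb = 84 + 4Pb, so Pb = 126.
Sellers receive Ps = 126 + 34 = 160; x' = 1155 − 4.5·126 = 588.
Buyers' price falls by P* − Pb = 142 − 126 = 16; sellers' price rises by Ps − P* = 160 − 142 = 18.
So producers capture 18/34 = 9/17 of each unit of subsidy.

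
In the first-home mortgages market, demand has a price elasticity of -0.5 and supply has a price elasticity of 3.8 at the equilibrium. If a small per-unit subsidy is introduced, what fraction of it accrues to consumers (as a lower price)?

Consumer share = 38/43

For a small subsidy around the equilibrium, the benefit split depends on the relative slopes, which at a point are proportional to the elasticities.
Buyer share = εs/(εs + |εd|) = 3.8/(3.8 + 0.5) = 38/43; seller share = |εd|/(εs + |εd|) = 5/43.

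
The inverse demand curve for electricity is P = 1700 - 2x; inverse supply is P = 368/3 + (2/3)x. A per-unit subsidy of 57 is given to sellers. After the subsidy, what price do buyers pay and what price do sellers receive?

Pre-subsidy: 1700 - 2x = 368/3 + (2/3)x gives x* = 591.5 and P* = 517.
With the subsidy, sellers receive Ps = Pb + 57 for each unit, where Pb is the price buyers pay.
On the curves, Pb = 1700 - 2x and Ps = 368/3 + (2/3)x; the wedge Ps − Pb = 57 gives 368/3 + (2/3)x − (1700 - 2x) = 57, so x' = 612.875.
Then Pb = 1700 − 2·612.875 = 474.25 and Ps = 368/3 + (2/3)·612.875 = 531.25.

Buyers pay 474.25; sellers receive 531.25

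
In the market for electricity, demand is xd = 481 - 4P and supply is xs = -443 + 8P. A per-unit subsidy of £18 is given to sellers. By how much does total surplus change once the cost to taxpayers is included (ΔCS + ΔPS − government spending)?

Net change in total surplus = -£432

Pre-subsidy: 481 - 4P = -443 + 8P gives P* = 77, x* = 173.
With the subsidy, sellers receive Ps = Pb + 18 for each unit, where Pb is the price buyers pay.
Supply in terms of Pb becomes xs = -443 + 8(Pb + 18) = -299 + 8Pb. Setting this equal to demand: 481 - 4Pb = -299 + 8Pb, so Pb = 65.
Sellers receive Ps = 65 + 18 = 83; x' = 481 − 4·65 = 221.
ΔCS = ½(173 + 221)(77 − 65) = 2364; ΔPS = ½(173 + 221)(83 − 77) = 1182.
Government spending = 18 × 221 = 3978.
Net change = 2364 + 1182 − 3978 = -432. The loss equals the DWL triangle ½·18·48.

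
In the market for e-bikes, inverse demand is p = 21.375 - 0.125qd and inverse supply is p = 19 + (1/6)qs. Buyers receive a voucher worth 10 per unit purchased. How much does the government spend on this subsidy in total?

Government cost = 2970/7

Pre-subsidy: 21.375 - 0.125q = 19 + (1/6)q gives q* = 57/7 and p* = 285/14.
With the rebate, buyers effectively pay pb = ps − 10, where ps is the price sellers receive.
On the curves, pb = 21.375 - 0.125q and ps = 19 + (1/6)q; the wedge ps − pb = 10 gives 19 + (1/6)q − (21.375 - 0.125q) = 10, so q' = 297/7.
Then pb = 21.375 − 0.125·(297/7) = 225/14 and ps = 19 + (1/6)·(297/7) = 365/14.
Government outlay = subsidy × quantity = 10 × 297/7 = 2970/7.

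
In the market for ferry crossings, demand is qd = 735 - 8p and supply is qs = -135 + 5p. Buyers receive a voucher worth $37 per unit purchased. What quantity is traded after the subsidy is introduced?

Pre-subsidy: 735 - 8p = -135 + 5p gives p* = 870/13, q* = 2595/13.
With the rebate, buyers effectively pay pb = ps − 37, where ps is the price sellers receive.
Demand in terms of ps becomes qd = 735 − 8(ps − 37) = 1031 - 8ps. Setting this equal to supply: 1031 - 8ps = -135 + 5ps, so ps = 1166/13.
Buyers pay pb = 1166/13 − 37 = 685/13; q' = -135 + 5·(1166/13) = 4075/13.

q' = 4075/13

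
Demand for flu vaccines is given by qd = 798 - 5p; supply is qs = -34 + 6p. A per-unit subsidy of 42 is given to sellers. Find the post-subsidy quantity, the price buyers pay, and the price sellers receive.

Pre-subsidy: 798 - 5p = -34 + 6p gives p* = 832/11, q* = 4618/11.
With the subsidy, sellers receive ps = pb + 42 for each unit, where pb is the price buyers pay.
Supply in terms of pb becomes qs = -34 + 6(pb + 42) = 218 + 6pb. Setting this equal to demand: 798 - 5pb = 218 + 6pb, so pb = 580/11.
Sellers receive ps = 580/11 + 42 = 1042/11; q' = 798 − 5·(580/11) = 5878/11.

q' = 5878/11; buyers pay 580/11; sellers receive 1042/11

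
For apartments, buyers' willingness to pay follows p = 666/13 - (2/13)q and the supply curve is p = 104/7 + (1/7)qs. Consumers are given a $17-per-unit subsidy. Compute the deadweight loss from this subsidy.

Pre-subsidy: 666/13 - (2/13)q = 104/7 + (1/7)q gives q* = 3310/27 and p* = 874/27.
With the rebate, buyers effectively pay pb = ps − 17, where ps is the price sellers receive.
On the curves, pb = 666/13 - (2/13)q and ps = 104/7 + (1/7)q; the wedge ps − pb = 17 gives 104/7 + (1/7)q − (666/13 - (2/13)q) = 17, so q' = 1619/9.
Then pb = 666/13 − (2/13)·(1619/9) = 212/9 and ps = 104/7 + (1/7)·(1619/9) = 365/9.
The subsidy expands output by 1619/9 − 3310/27 = 1547/27 past the efficient level; on those units the gap between marginal cost and willingness to pay runs from 0 up to 17.
DWL = ½ × 17 × 1547/27 = 26299/54.

Deadweight loss = 26299/54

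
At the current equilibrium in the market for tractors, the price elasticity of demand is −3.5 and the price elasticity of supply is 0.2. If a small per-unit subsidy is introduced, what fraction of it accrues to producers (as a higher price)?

Producer share = 35/37

For a small subsidy around the equilibrium, the benefit split depends on the relative slopes, which at a point are proportional to the elasticities.
Buyer share = εs/(εs + |εd|) = 0.2/(0.2 + 3.5) = 2/37; seller share = |εd|/(εs + |εd|) = 35/37.
So producers capture 35/37 of the subsidy.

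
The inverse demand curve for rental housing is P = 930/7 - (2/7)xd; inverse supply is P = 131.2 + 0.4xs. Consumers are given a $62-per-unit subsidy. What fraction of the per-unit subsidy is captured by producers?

Producer share = 7/12

Pre-subsidy: 930/7 - (2/7)x = 131.2 + 0.4x gives x* = 29/12 and P* = 793/6.
With the rebate, buyers effectively pay Pb = Ps − 62, where Ps is the price sellers receive.
On the curves, Pb = 930/7 - (2/7)x and Ps = 131.2 + 0.4x; the wedge Ps − Pb = 62 gives 131.2 + 0.4x − (930/7 - (2/7)x) = 62, so x' = 557/6.
Then Pb = 930/7 − (2/7)·(557/6) = 319/3 and Ps = 131.2 + 0.4·(557/6) = 505/3.
Buyers' price falls by P* − Pb = 793/6 − 319/3 = 155/6; sellers' price rises by Ps − P* = 505/3 − 793/6 = 217/6.
So producers capture (217/6)/62 = 7/12 of each unit of subsidy.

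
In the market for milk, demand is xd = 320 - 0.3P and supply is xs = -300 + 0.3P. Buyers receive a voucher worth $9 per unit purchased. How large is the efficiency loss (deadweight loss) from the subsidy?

Pre-subsidy: 320 - 0.3P = -300 + 0.3P gives P* = 3100/3, x* = 10.
With the rebate, buyers effectively pay Pb = Ps − 9, where Ps is the price sellers receive.
Demand in terms of Ps becomes xd = 320 − 0.3(Ps − 9) = 322.7 - 0.3Ps. Setting this equal to supply: 322.7 - 0.3Ps = -300 + 0.3Ps, so Ps = 6227/6.
Buyers pay Pb = 6227/6 − 9 = 6173/6; x' = -300 + 0.3·(6227/6) = 11.35.
The subsidy expands output by 11.35 − 10 = 1.35 past the efficient level; on those units the gap between marginal cost and willingness to pay runs from 0 up to 9.
DWL = ½ × 9 × 1.35 = 6.075.

Deadweight loss = $6.075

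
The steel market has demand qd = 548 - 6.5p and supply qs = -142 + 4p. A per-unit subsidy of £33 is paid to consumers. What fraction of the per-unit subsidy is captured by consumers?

Consumer share = 8/21

Pre-subsidy: 548 - 6.5p = -142 + 4p gives p* = 460/7, q* = 846/7.
With the rebate, buyers effectively pay pb = ps − 33, where ps is the price sellers receive.
Demand in terms of ps becomes qd = 548 − 6.5(ps − 33) = 762.5 - 6.5ps. Setting this equal to supply: 762.5 - 6.5ps = -142 + 4ps, so ps = 603/7.
Buyers pay pb = 603/7 − 33 = 372/7; q' = -142 + 4·(603/7) = 1418/7.
Buyers' price falls by p* − pb = 460/7 − 372/7 = 88/7; sellers' price rises by ps − p* = 603/7 − 460/7 = 143/7.
So consumers capture (88/7)/33 = 8/21 of each unit of subsidy.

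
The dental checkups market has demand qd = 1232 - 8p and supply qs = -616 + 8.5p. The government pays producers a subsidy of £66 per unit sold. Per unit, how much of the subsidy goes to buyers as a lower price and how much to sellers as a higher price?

Pre-subsidy: 1232 - 8p = -616 + 8.5p gives p* = 112, q* = 336.
With the subsidy, sellers receive ps = pb + 66 for each unit, where pb is the price buyers pay.
Supply in terms of pb becomes qs = -616 + 8.5(pb + 66) = -55 + 8.5pb. Setting this equal to demand: 1232 - 8pb = -55 + 8.5pb, so pb = 78.
Sellers receive ps = 78 + 66 = 144; q' = 1232 − 8·78 = 608.
Buyers' price falls by p* − pb = 112 − 78 = 34; sellers' price rises by ps − p* = 144 − 112 = 32.

Buyers gain £34 per unit; sellers gain £32 per unit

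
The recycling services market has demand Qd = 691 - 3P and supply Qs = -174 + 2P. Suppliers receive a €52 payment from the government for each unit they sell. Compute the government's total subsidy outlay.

Government cost = €12188.8

Pre-subsidy: 691 - 3P = -174 + 2P gives P* = 173, Q* = 172.
With the subsidy, sellers receive Ps = Pb + 52 for each unit, where Pb is the price buyers pay.
Supply in terms of Pb becomes Qs = -174 + 2(Pb + 52) = -70 + 2Pb. Setting this equal to demand: 691 - 3Pb = -70 + 2Pb, so Pb = 152.2.
Sellers receive Ps = 152.2 + 52 = 204.2; Q' = 691 − 3·152.2 = 234.4.
Government outlay = subsidy × quantity = 52 × 234.4 = 12188.8.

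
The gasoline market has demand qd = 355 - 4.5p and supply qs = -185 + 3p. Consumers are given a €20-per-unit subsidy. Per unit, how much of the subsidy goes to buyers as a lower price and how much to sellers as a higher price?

Buyers gain €8 per unit; sellers gain €12 per unit

Pre-subsidy: 355 - 4.5p = -185 + 3p gives p* = 72, q* = 31.
With the rebate, buyers effectively pay pb = ps − 20, where ps is the price sellers receive.
Demand in terms of ps becomes qd = 355 − 4.5(ps − 20) = 445 - 4.5ps. Setting this equal to supply: 445 - 4.5ps = -185 + 3ps, so ps = 84.
Buyers pay pb = 84 − 20 = 64; q' = -185 + 3·84 = 67.
Buyers' price falls by p* − pb = 72 − 64 = 8; sellers' price rises by ps − p* = 84 − 72 = 12.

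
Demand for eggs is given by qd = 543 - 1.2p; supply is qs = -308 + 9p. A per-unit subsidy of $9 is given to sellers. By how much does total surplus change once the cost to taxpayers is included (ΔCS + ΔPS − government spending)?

Pre-subsidy: 543 - 1.2p = -308 + 9p gives p* = 4255/51, q* = 7529/17.
With the subsidy, sellers receive ps = pb + 9 for each unit, where pb is the price buyers pay.
Supply in terms of pb becomes qs = -308 + 9(pb + 9) = -227 + 9pb. Setting this equal to demand: 543 - 1.2pb = -227 + 9pb, so pb = 3850/51.
Sellers receive ps = 3850/51 + 9 = 4309/51; q' = 543 − 1.2·(3850/51) = 7691/17.
ΔCS = ½(7529/17 + 7691/17)(4255/51 − 3850/51) = 1027350/289; ΔPS = ½(7529/17 + 7691/17)(4309/51 − 4255/51) = 136980/289.
Government spending = 9 × 7691/17 = 69219/17.
Net change = 1027350/289 + 136980/289 − 69219/17 = -729/17. The loss equals the DWL triangle ½·9·162/17.

Net change in total surplus = -729/17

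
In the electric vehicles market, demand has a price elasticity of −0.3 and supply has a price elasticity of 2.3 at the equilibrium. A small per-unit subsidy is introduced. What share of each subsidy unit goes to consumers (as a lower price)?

Consumer share = 23/26

For a small subsidy around the equilibrium, the benefit split depends on the relative slopes, which at a point are proportional to the elasticities.
Buyer share = εs/(εs + |εd|) = 2.3/(2.3 + 0.3) = 23/26; seller share = |εd|/(εs + |εd|) = 3/26.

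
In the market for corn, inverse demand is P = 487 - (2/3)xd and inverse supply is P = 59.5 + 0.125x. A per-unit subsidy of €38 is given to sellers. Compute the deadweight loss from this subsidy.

Deadweight loss = €912

Pre-subsidy: 487 - (2/3)x = 59.5 + 0.125x gives x* = 540 and P* = 127.
With the subsidy, sellers receive Ps = Pb + 38 for each unit, where Pb is the price buyers pay.
On the curves, Pb = 487 - (2/3)x and Ps = 59.5 + 0.125x; the wedge Ps − Pb = 38 gives 59.5 + 0.125x − (487 - (2/3)x) = 38, so x' = 588.
Then Pb = 487 − (2/3)·588 = 95 and Ps = 59.5 + 0.125·588 = 133.
The subsidy expands output by 588 − 540 = 48 past the efficient level; on those units the gap between marginal cost and willingness to pay runs from 0 up to 38.
DWL = ½ × 38 × 48 = 912.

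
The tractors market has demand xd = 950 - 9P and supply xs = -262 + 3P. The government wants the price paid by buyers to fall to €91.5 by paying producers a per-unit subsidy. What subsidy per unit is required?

Required subsidy s = €38 per unit

At a buyer price of 91.5, quantity demanded is 950 − 9·91.5 = 126.5.
Sellers supply 126.5 only when they receive Ps with -262 + 3·Ps = 126.5, i.e. Ps = 129.5.
s = Ps − Pb = 129.5 − 91.5 = 38.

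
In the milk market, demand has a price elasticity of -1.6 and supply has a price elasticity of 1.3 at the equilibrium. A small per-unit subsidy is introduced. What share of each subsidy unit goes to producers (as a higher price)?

For a small subsidy around the equilibrium, the benefit split depends on the relative slopes, which at a point are proportional to the elasticities.
Buyer share = εs/(εs + |εd|) = 1.3/(1.3 + 1.6) = 13/29; seller share = |εd|/(εs + |εd|) = 16/29.
So producers capture 16/29 of the subsidy.

Producer share = 16/29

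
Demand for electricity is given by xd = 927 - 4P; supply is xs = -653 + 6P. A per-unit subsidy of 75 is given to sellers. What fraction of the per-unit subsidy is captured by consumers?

Pre-subsidy: 927 - 4P = -653 + 6P gives P* = 158, x* = 295.
With the subsidy, sellers receive Ps = Pb + 75 for each unit, where Pb is the price buyers pay.
Supply in terms of Pb becomes xs = -653 + 6(Pb + 75) = -203 + 6Pb. Setting this equal to demand: 927 - 4Pb = -203 + 6Pb, so Pb = 113.
Sellers receive Ps = 113 + 75 = 188; x' = 927 − 4·113 = 475.
Buyers' price falls by P* − Pb = 158 − 113 = 45; sellers' price rises by Ps − P* = 188 − 158 = 30.
So consumers capture 45/75 = 0.6 of each unit of subsidy.

Consumer share = 0.6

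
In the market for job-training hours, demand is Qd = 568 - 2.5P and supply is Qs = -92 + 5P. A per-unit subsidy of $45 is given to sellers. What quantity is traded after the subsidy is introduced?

Pre-subsidy: 568 - 2.5P = -92 + 5P gives P* = 88, Q* = 348.
With the subsidy, sellers receive Ps = Pb + 45 for each unit, where Pb is the price buyers pay.
Supply in terms of Pb becomes Qs = -92 + 5(Pb + 45) = 133 + 5Pb. Setting this equal to demand: 568 - 2.5Pb = 133 + 5Pb, so Pb = 58.
Sellers receive Ps = 58 + 45 = 103; Q' = 568 − 2.5·58 = 423.

Q' = 423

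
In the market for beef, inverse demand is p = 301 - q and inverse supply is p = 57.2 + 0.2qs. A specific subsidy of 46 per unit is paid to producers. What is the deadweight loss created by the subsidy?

Deadweight loss = 2645/3

Pre-subsidy: 301 - q = 57.2 + 0.2q gives q* = 1219/6 and p* = 587/6.
With the subsidy, sellers receive ps = pb + 46 for each unit, where pb is the price buyers pay.
On the curves, pb = 301 - q and ps = 57.2 + 0.2q; the wedge ps − pb = 46 gives 57.2 + 0.2q − (301 - q) = 46, so q' = 241.5.
Then pb = 301 − 1·241.5 = 59.5 and ps = 57.2 + 0.2·241.5 = 105.5.
The subsidy expands output by 241.5 − 1219/6 = 115/3 past the efficient level; on those units the gap between marginal cost and willingness to pay runs from 0 up to 46.
DWL = ½ × 46 × 115/3 = 2645/3.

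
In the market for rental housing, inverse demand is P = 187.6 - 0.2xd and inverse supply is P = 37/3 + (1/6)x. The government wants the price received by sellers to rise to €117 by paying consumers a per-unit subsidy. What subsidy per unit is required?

At a seller price of 117, quantity supplied is -74 + 6·117 = 628.
Buyers absorb 628 only when they pay Pb = 187.6 − 0.2·628 = 62.
s = Ps − Pb = 117 − 62 = 55.

Required subsidy s = €55 per unit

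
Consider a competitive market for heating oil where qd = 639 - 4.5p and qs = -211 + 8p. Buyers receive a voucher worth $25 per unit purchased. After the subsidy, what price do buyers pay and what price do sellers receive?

Pre-subsidy: 639 - 4.5p = -211 + 8p gives p* = 68, q* = 333.
With the rebate, buyers effectively pay pb = ps − 25, where ps is the price sellers receive.
Demand in terms of ps becomes qd = 639 − 4.5(ps − 25) = 751.5 - 4.5ps. Setting this equal to supply: 751.5 - 4.5ps = -211 + 8ps, so ps = 77.
Buyers pay pb = 77 − 25 = 52; q' = -211 + 8·77 = 405.

Buyers pay $52; sellers receive $77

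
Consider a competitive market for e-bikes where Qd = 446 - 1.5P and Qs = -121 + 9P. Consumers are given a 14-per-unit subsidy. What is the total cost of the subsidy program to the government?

Pre-subsidy: 446 - 1.5P = -121 + 9P gives P* = 54, Q* = 365.
With the rebate, buyers effectively pay Pb = Ps − 14, where Ps is the price sellers receive.
Demand in terms of Ps becomes Qd = 446 − 1.5(Ps − 14) = 467 - 1.5Ps. Setting this equal to supply: 467 - 1.5Ps = -121 + 9Ps, so Ps = 56.
Buyers pay Pb = 56 − 14 = 42; Q' = -121 + 9·56 = 383.
Government outlay = subsidy × quantity = 14 × 383 = 5362.

Government cost = 5362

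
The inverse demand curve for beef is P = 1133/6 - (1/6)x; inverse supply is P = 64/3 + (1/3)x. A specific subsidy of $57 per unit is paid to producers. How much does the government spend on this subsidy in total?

Pre-subsidy: 1133/6 - (1/6)x = 64/3 + (1/3)x gives x* = 335 and P* = 133.
With the subsidy, sellers receive Ps = Pb + 57 for each unit, where Pb is the price buyers pay.
On the curves, Pb = 1133/6 - (1/6)x and Ps = 64/3 + (1/3)x; the wedge Ps − Pb = 57 gives 64/3 + (1/3)x − (1133/6 - (1/6)x) = 57, so x' = 449.
Then Pb = 1133/6 − (1/6)·449 = 114 and Ps = 64/3 + (1/3)·449 = 171.
Government outlay = subsidy × quantity = 57 × 449 = 25593.

Government cost = $25593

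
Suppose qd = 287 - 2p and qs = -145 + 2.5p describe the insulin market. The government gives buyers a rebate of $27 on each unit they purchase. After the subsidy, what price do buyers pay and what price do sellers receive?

Pre-subsidy: 287 - 2p = -145 + 2.5p gives p* = 96, q* = 95.
With the rebate, buyers effectively pay pb = ps − 27, where ps is the price sellers receive.
Demand in terms of ps becomes qd = 287 − 2(ps − 27) = 341 - 2ps. Setting this equal to supply: 341 - 2ps = -145 + 2.5ps, so ps = 108.
Buyers pay pb = 108 − 27 = 81; q' = -145 + 2.5·108 = 125.

Buyers pay $81; sellers receive $108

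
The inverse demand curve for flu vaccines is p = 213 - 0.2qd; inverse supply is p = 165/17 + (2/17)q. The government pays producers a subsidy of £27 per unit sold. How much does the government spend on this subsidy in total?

Government cost = £19575

Pre-subsidy: 213 - 0.2q = 165/17 + (2/17)q gives q* = 640 and p* = 85.
With the subsidy, sellers receive ps = pb + 27 for each unit, where pb is the price buyers pay.
On the curves, pb = 213 - 0.2q and ps = 165/17 + (2/17)q; the wedge ps − pb = 27 gives 165/17 + (2/17)q − (213 - 0.2q) = 27, so q' = 725.
Then pb = 213 − 0.2·725 = 68 and ps = 165/17 + (2/17)·725 = 95.
Government outlay = subsidy × quantity = 27 × 725 = 19575.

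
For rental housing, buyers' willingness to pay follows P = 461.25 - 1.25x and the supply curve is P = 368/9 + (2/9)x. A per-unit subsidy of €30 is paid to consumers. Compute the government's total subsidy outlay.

Pre-subsidy: 461.25 - 1.25x = 368/9 + (2/9)x gives x* = 15133/53 and P* = 5530/53.
With the rebate, buyers effectively pay Pb = Ps − 30, where Ps is the price sellers receive.
On the curves, Pb = 461.25 - 1.25x and Ps = 368/9 + (2/9)x; the wedge Ps − Pb = 30 gives 368/9 + (2/9)x − (461.25 - 1.25x) = 30, so x' = 16213/53.
Then Pb = 461.25 − 1.25·(16213/53) = 4180/53 and Ps = 368/9 + (2/9)·(16213/53) = 5770/53.
Government outlay = subsidy × quantity = 30 × 16213/53 = 486390/53.

Government cost = 486390/53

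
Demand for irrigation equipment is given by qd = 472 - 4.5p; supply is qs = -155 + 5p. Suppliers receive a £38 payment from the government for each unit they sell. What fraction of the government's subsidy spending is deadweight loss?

DWL / government spending = 9/53

Pre-subsidy: 472 - 4.5p = -155 + 5p gives p* = 66, q* = 175.
With the subsidy, sellers receive ps = pb + 38 for each unit, where pb is the price buyers pay.
Supply in terms of pb becomes qs = -155 + 5(pb + 38) = 35 + 5pb. Setting this equal to demand: 472 - 4.5pb = 35 + 5pb, so pb = 46.
Sellers receive ps = 46 + 38 = 84; q' = 472 − 4.5·46 = 265.
ΔCS = ½(175 + 265)(66 − 46) = 4400; ΔPS = ½(175 + 265)(84 − 66) = 3960.
Government spending = 38 × 265 = 10070.
DWL = ½ × 38 × (265 − 175) = 1710; fraction = 1710 / 10070 = 9/53.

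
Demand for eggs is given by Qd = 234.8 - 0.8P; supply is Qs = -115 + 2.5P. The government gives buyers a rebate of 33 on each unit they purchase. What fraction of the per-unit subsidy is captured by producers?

Producer share = 8/33

Pre-subsidy: 234.8 - 0.8P = -115 + 2.5P gives P* = 106, Q* = 150.
With the rebate, buyers effectively pay Pb = Ps − 33, where Ps is the price sellers receive.
Demand in terms of Ps becomes Qd = 234.8 − 0.8(Ps − 33) = 261.2 - 0.8Ps. Setting this equal to supply: 261.2 - 0.8Ps = -115 + 2.5Ps, so Ps = 114.
Buyers pay Pb = 114 − 33 = 81; Q' = -115 + 2.5·114 = 170.
Buyers' price falls by P* − Pb = 106 − 81 = 25; sellers' price rises by Ps − P* = 114 − 106 = 8.
So producers capture 8/33 = 8/33 of each unit of subsidy.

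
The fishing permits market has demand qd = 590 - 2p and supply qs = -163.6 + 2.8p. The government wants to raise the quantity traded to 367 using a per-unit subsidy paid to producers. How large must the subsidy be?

Required subsidy s = 78 per unit

At q = 367, invert demand for the buyer price: pb = (590 − 367)/2 = 111.5; invert supply for the seller price: ps = (367 − (-163.6))/2.8 = 189.5.
The subsidy must fill the gap: s = ps − pb = 189.5 − 111.5 = 78.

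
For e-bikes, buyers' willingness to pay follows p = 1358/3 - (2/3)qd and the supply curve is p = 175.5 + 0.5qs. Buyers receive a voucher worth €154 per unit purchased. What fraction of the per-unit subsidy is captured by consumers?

Consumer share = 4/7

Pre-subsidy: 1358/3 - (2/3)q = 175.5 + 0.5q gives q* = 1663/7 and p* = 2060/7.
With the rebate, buyers effectively pay pb = ps − 154, where ps is the price sellers receive.
On the curves, pb = 1358/3 - (2/3)q and ps = 175.5 + 0.5q; the wedge ps − pb = 154 gives 175.5 + 0.5q − (1358/3 - (2/3)q) = 154, so q' = 2587/7.
Then pb = 1358/3 − (2/3)·(2587/7) = 1444/7 and ps = 175.5 + 0.5·(2587/7) = 2522/7.
Buyers' price falls by p* − pb = 2060/7 − 1444/7 = 88; sellers' price rises by ps − p* = 2522/7 − 2060/7 = 66.
So consumers capture 88/154 = 4/7 of each unit of subsidy.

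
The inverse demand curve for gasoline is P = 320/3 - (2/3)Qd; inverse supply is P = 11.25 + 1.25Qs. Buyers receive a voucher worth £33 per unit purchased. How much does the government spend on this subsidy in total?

Pre-subsidy: 320/3 - (2/3)Q = 11.25 + 1.25Q gives Q* = 1145/23 and P* = 1690/23.
With the rebate, buyers effectively pay Pb = Ps − 33, where Ps is the price sellers receive.
On the curves, Pb = 320/3 - (2/3)Q and Ps = 11.25 + 1.25Q; the wedge Ps − Pb = 33 gives 11.25 + 1.25Q − (320/3 - (2/3)Q) = 33, so Q' = 67.
Then Pb = 320/3 − (2/3)·67 = 62 and Ps = 11.25 + 1.25·67 = 95.
Government outlay = subsidy × quantity = 33 × 67 = 2211.

Government cost = £2211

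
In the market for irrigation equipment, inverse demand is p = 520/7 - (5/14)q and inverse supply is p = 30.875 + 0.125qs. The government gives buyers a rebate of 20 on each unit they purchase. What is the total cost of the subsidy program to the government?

Government cost = 71020/27

Pre-subsidy: 520/7 - (5/14)q = 30.875 + 0.125q gives q* = 2431/27 and p* = 2275/54.
With the rebate, buyers effectively pay pb = ps − 20, where ps is the price sellers receive.
On the curves, pb = 520/7 - (5/14)q and ps = 30.875 + 0.125q; the wedge ps − pb = 20 gives 30.875 + 0.125q − (520/7 - (5/14)q) = 20, so q' = 3551/27.
Then pb = 520/7 − (5/14)·(3551/27) = 1475/54 and ps = 30.875 + 0.125·(3551/27) = 2555/54.
Government outlay = subsidy × quantity = 20 × 3551/27 = 71020/27.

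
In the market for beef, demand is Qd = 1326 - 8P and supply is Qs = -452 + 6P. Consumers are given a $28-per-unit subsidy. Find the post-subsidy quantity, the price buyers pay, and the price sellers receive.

Pre-subsidy: 1326 - 8P = -452 + 6P gives P* = 127, Q* = 310.
With the rebate, buyers effectively pay Pb = Ps − 28, where Ps is the price sellers receive.
Demand in terms of Ps becomes Qd = 1326 − 8(Ps − 28) = 1550 - 8Ps. Setting this equal to supply: 1550 - 8Ps = -452 + 6Ps, so Ps = 143.
Buyers pay Pb = 143 − 28 = 115; Q' = -452 + 6·143 = 406.

Q' = 406; buyers pay $115; sellers receive $143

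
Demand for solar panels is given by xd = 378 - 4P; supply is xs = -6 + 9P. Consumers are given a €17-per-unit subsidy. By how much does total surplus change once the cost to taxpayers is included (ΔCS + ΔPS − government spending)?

Net change in total surplus = -5202/13

Pre-subsidy: 378 - 4P = -6 + 9P gives P* = 384/13, x* = 3378/13.
With the rebate, buyers effectively pay Pb = Ps − 17, where Ps is the price sellers receive.
Demand in terms of Ps becomes xd = 378 − 4(Ps − 17) = 446 - 4Ps. Setting this equal to supply: 446 - 4Ps = -6 + 9Ps, so Ps = 452/13.
Buyers pay Pb = 452/13 − 17 = 231/13; x' = -6 + 9·(452/13) = 3990/13.
ΔCS = ½(3378/13 + 3990/13)(384/13 − 231/13) = 563652/169; ΔPS = ½(3378/13 + 3990/13)(452/13 − 384/13) = 250512/169.
Government spending = 17 × 3990/13 = 67830/13.
Net change = 563652/169 + 250512/169 − 67830/13 = -5202/13. The loss equals the DWL triangle ½·17·612/13.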